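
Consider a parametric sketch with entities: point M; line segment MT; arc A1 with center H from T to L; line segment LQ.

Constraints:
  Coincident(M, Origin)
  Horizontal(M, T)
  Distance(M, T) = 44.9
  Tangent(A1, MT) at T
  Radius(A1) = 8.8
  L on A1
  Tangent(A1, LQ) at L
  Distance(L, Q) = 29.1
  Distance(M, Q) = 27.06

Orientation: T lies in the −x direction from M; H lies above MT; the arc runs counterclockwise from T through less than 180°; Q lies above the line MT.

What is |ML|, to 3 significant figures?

39.2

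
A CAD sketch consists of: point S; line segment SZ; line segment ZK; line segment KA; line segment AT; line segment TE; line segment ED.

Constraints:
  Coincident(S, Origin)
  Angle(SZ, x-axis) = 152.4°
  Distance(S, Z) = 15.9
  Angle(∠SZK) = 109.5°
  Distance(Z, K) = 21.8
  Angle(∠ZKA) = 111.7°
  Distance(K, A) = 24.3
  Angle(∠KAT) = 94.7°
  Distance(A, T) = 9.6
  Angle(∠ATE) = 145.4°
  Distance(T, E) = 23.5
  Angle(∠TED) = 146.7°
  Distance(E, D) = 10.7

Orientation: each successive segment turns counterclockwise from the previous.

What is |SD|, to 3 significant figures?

4.04

S is at the origin; SZ runs at 152.4° with length 15.9, so Z = (-14.1, 7.37). ∠SZK = 109.5° gives ZK at -137° from the x-axis; with |ZK| = 21.8, K = (-30.1, -7.47). ∠ZKA = 111.7° gives KA at -68.8° from the x-axis; with |KA| = 24.3, A = (-21.3, -30.1). ∠KAT = 94.7° gives AT at 16.5° from the x-axis; with |AT| = 9.6, T = (-12.1, -27.4). ∠ATE = 145.4° gives TE at 51.1° from the x-axis; with |TE| = 23.5, E = (2.69, -9.11). ∠TED = 146.7° gives ED at 84.4° from the x-axis; with |ED| = 10.7, D = (3.73, 1.54). Then |SD| = |D − S| = 4.04.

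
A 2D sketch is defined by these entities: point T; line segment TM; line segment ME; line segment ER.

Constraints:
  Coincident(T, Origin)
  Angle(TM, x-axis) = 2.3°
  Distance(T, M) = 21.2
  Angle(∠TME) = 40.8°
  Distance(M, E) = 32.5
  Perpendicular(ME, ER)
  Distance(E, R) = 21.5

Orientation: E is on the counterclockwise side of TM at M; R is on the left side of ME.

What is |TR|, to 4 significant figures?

18.14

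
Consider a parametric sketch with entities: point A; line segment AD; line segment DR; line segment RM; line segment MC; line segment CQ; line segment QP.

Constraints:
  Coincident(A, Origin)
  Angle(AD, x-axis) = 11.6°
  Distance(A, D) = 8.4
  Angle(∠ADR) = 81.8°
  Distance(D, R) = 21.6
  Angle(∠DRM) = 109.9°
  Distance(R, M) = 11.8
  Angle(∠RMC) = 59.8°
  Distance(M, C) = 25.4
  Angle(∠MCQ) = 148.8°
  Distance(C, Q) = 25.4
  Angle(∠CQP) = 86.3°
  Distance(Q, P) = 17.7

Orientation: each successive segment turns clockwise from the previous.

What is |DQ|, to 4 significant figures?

21.07

∠RMC = 59.8° gives MC at 83.10° from the x-axis; with |MC| = 25.4, C = (1.723, 0.6757). ∠MCQ = 148.8° gives CQ at 51.90° from the x-axis; with |CQ| = 25.4, Q = (17.40, 20.66). Then |DQ| = |Q − D| = 21.07.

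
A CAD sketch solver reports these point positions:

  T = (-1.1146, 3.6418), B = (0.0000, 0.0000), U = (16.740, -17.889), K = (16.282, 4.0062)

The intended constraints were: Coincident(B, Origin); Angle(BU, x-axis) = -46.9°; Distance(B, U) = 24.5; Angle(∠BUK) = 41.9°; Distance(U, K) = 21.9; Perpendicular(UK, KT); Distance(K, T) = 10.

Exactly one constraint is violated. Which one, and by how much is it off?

Distance(K, T) = 10 — off by 7.40.

B = (0.00, 0.00) ✓; BU at -46.90° ✓; |BU| = 24.50 ✓; ∠BUK = 41.90° ✓; |UK| = 21.90 ✓; ∠(UK, KT) = 90.00° ✓; |KT| = 17.40 ✗.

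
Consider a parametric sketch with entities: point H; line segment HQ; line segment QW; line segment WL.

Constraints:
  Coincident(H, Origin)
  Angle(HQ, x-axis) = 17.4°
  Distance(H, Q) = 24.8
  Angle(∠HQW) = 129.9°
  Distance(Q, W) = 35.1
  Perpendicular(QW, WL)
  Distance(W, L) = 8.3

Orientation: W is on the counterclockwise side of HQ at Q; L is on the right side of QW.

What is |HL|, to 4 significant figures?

57.87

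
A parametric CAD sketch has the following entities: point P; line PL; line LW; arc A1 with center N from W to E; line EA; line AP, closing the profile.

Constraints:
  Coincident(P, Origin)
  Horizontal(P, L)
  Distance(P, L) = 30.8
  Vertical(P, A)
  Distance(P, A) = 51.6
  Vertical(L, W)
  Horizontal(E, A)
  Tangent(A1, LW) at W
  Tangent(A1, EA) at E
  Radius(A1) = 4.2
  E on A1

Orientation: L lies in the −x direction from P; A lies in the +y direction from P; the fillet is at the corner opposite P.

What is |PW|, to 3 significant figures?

56.5

The virtual corner opposite P is at (-30.8, 51.6). A1 meets LW tangentially, so NW is at right angles to LW and since A1 is tangent to EA there, NE ⟂ EA, with radius 4.2, so the center N sits 4.2 in from both sides at N = (-26.6, 47.4). That places the tangent points at W = (-30.8, 47.4) on LW and E = (-26.6, 51.6) on EA. Then |PW| = |W − P| = 56.5.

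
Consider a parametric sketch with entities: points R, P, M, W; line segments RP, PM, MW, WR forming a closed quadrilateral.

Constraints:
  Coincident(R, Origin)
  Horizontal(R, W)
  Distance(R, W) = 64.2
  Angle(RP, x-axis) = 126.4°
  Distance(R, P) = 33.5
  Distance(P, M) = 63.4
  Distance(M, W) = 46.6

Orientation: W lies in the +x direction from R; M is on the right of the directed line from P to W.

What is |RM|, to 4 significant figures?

30.20

R is at the origin; R and W share the same y with |RW| = 64.2 and W in +x, so W = (64.2, 0). RP runs at 126.4° with |RP| = 33.5, so P = (-19.88, 26.96). M is determined by |PM| = 63.4 and |MW| = 46.6 together: it lies at the intersection of circle(P, 63.4) and circle(W, 46.6). With |PW| = 88.30, the foot of the radical line on PW is 54.61 from P and the perpendicular offset is √(63.4² − 54.61²) = 32.20. Taking the right-of-PW solution: M = (22.29, -20.38).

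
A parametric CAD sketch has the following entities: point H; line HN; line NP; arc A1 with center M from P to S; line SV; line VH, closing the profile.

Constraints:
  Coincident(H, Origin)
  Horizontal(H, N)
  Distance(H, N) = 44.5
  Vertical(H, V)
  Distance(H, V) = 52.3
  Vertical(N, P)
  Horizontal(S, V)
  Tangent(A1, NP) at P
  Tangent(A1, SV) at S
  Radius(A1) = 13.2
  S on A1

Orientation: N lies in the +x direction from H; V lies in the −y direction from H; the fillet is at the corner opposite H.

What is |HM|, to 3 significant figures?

50.1

H and V share the same x with |HV| = 52.3 and V on the −y side, so V = (0.00, -52.3). The virtual corner opposite H is at (44.5, -52.3). Since A1 is tangent to NP there, MP ⟂ NP and since A1 is tangent to SV there, MS ⟂ SV, with radius 13.2, so the center M sits 13.2 in from both sides at M = (31.3, -39.1). Then |HM| = |M − H| = 50.1.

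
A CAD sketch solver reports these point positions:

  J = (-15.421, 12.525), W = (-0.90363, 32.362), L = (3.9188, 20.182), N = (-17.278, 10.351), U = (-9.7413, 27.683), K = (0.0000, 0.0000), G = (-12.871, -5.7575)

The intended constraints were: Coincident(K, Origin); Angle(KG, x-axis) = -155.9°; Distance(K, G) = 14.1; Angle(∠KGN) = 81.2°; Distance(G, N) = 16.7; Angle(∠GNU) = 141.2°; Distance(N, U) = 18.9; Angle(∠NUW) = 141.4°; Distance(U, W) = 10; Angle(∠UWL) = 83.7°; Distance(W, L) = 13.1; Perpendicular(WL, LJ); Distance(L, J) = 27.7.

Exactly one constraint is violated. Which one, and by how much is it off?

Distance(L, J) = 27.7 — off by 6.90.

K = (0.00, 0.00) ✓; KG at -155.9° ✓; |KG| = 14.10 ✓; ∠KGN = 81.20° ✓; |GN| = 16.70 ✓; ∠GNU = 141.2° ✓; |NU| = 18.90 ✓; ∠NUW = 141.4° ✓; |UW| = 10.00 ✓; ∠UWL = 83.70° ✓; |WL| = 13.10 ✓; ∠(WL, LJ) = 90.00° ✓; |LJ| = 20.80 ✗.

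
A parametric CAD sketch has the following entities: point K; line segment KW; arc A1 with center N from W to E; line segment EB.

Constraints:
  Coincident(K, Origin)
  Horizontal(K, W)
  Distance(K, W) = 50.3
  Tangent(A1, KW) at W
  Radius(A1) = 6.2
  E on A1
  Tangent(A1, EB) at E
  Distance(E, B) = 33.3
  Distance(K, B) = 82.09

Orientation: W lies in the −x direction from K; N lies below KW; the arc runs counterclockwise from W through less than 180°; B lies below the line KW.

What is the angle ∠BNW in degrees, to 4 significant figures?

125.3°

K is at the origin; KW is horizontal with |KW| = 50.3 and W on the −x side, so W = (-50.30, 0.000). The tangent condition forces NW to be normal to KW, so N = W + (0, -6.2) = (-50.30, -6.200). Since NE ⟂ EB (tangency), |NB| = √(6.2² + 33.3²) = 33.87 regardless of where E sits on A1. So B lies on both circle(K, 82.09) and circle(N, 33.87); the below-KW intersection is B = (-77.93, -25.79). E is the foot of the tangent from B: E = (-54.75, -1.883).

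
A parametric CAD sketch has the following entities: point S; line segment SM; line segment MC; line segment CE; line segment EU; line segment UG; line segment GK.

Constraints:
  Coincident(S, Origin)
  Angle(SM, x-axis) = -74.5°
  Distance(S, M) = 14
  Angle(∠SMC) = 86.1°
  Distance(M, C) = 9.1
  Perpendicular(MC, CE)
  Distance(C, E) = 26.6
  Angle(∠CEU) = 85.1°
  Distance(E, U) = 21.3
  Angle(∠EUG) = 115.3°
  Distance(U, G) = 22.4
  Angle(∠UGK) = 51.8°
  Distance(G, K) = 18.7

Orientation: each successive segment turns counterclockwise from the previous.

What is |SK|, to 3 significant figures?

5.42

S is at the origin; SM runs at -74.5° with length 14.0, so M = (3.74, -13.5). ∠SMC = 86.1° gives MC at 19.4° from the x-axis; with |MC| = 9.1, C = (12.3, -10.5). MC is perpendicular to CE, so CE runs at 109°; with |CE| = 26.6, E = (3.49, 14.6). ∠CEU = 85.1° gives EU at -156° from the x-axis; with |EU| = 21.3, U = (-15.9, 5.86). ∠EUG = 115.3° gives UG at -91.0° from the x-axis; with |UG| = 22.4, G = (-16.3, -16.5). ∠UGK = 51.8° gives GK at 37.2° from the x-axis; with |GK| = 18.7, K = (-1.42, -5.23). Then |SK| = |K − S| = 5.42.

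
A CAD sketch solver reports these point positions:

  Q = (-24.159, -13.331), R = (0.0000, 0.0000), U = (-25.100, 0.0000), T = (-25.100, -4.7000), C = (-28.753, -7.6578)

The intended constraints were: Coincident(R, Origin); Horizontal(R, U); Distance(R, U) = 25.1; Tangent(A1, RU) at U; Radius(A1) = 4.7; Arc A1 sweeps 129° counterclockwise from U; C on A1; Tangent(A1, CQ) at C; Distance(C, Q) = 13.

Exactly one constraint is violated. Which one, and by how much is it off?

Distance(C, Q) = 13 — off by 5.70.

R = (0.00, 0.00) ✓; R.y = 0.00, U.y = 0.00 ✓; |RU| = 25.10 ✓; ∠(TU, UR) = 90.00° ✓; |TU| = 4.700 ✓; bearing(T→C) − bearing(T→U) = 129.0° ✓; |TC| = 4.700 ✓; ∠(TC, CQ) = 90.00° ✓; |CQ| = 7.300 ✗.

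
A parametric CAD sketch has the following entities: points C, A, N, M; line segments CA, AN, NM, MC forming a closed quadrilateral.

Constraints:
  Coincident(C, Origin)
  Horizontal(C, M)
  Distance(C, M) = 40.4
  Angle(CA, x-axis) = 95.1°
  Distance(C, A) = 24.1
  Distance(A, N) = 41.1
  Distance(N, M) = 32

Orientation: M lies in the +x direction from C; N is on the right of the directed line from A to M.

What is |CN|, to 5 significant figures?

18.863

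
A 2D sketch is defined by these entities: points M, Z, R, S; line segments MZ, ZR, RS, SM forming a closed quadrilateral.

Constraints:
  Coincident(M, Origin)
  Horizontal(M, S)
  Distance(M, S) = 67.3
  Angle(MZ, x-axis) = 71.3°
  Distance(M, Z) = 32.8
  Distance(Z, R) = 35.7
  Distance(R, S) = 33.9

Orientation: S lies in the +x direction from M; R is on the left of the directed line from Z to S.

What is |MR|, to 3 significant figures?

52.9

Checks: |ZR| = 35.70 ✓; |RS| = 33.90 ✓.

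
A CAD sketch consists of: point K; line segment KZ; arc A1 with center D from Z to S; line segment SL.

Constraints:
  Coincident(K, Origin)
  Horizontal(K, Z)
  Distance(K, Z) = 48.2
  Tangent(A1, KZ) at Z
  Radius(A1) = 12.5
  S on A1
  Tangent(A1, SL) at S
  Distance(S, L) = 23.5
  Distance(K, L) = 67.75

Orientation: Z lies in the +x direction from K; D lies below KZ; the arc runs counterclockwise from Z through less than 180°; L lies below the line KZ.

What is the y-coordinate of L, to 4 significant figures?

-37.90

K is at the origin; KZ is horizontal with |KZ| = 48.2 and Z on the +x side, so Z = (48.20, 0.000). Tangency of A1 to KZ means the radius DZ is perpendicular to KZ, so D = Z + (0, -12.5) = (48.20, -12.50). Since DS ⟂ SL (tangency), |DL| = √(12.5² + 23.5²) = 26.62 regardless of where S sits on A1. So L lies on both circle(K, 67.75) and circle(D, 26.62); the below-KZ intersection is L = (56.16, -37.90). S is the foot of the tangent from L: S = (39.42, -21.40).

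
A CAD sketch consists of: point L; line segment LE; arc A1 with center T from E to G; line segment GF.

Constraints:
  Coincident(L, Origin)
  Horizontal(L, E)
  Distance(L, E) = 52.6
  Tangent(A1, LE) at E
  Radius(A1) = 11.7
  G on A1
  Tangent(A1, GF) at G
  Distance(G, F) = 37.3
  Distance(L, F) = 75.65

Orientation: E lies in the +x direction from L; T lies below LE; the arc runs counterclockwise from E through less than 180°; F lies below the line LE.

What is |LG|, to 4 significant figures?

44.84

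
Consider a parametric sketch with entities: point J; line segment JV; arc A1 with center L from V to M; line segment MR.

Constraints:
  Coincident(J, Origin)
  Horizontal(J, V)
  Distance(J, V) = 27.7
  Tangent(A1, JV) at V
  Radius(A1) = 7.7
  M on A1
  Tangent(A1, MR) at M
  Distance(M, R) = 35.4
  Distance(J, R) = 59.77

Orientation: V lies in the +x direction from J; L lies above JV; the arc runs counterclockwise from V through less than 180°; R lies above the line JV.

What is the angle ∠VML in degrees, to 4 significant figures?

52.84°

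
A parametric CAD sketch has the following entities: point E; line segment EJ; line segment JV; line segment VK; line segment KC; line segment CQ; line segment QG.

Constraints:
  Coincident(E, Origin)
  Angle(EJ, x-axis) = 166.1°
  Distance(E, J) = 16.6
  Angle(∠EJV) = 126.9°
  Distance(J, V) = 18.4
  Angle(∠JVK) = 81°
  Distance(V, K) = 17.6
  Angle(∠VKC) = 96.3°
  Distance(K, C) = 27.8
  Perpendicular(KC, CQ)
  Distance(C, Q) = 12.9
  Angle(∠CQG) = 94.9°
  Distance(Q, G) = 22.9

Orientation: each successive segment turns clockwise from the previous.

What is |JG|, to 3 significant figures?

11.6

The perpendicularity gives CQ at right angles to KC, so CQ runs at -160°; with |CQ| = 12.9, Q = (-8.68, -5.37). ∠CQG = 94.9° gives QG at 115° from the x-axis; with |QG| = 22.9, G = (-18.4, 15.4). Then |JG| = |G − J| = 11.6.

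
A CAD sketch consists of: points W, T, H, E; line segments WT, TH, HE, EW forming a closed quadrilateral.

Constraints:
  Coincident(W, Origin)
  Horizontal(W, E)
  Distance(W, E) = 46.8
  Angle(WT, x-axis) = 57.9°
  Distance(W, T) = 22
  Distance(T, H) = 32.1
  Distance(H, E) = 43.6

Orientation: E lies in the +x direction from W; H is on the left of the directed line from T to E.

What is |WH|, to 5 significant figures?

53.814

Checks: W.y = 0.00, E.y = 0.00 ✓; |TH| = 32.10 ✓; |HE| = 43.60 ✓.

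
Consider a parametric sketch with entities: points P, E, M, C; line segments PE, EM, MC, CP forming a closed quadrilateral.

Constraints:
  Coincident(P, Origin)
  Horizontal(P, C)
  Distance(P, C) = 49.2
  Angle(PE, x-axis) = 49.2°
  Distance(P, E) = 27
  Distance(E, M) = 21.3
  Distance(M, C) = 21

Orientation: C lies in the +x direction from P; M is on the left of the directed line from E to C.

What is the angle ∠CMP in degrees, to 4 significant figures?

94.40°

Checks: |EM| = 21.30 ✓; |MC| = 21.00 ✓.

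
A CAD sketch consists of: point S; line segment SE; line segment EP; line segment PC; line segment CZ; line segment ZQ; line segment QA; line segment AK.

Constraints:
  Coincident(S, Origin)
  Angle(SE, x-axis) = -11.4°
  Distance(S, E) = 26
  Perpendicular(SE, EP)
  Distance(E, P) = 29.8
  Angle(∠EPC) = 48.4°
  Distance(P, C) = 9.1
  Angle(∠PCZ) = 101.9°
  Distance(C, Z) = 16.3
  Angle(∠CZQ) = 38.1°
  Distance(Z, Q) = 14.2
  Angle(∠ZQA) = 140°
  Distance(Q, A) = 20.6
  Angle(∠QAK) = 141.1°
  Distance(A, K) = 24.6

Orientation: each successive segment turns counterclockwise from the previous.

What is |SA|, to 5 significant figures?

45.177

∠CZQ = 38.1° gives ZQ at 70.200° from the x-axis; with |ZQ| = 14.2, Q = (33.440, 17.380). ∠ZQA = 140.0° gives QA at 110.20° from the x-axis; with |QA| = 20.6, A = (26.327, 36.713). Then |SA| = |A − S| = 45.177.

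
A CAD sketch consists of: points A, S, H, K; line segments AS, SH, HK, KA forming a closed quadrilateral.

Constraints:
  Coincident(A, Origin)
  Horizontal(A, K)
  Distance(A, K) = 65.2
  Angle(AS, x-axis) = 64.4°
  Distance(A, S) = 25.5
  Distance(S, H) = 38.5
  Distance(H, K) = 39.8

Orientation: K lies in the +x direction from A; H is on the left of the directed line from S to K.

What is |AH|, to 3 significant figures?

59.3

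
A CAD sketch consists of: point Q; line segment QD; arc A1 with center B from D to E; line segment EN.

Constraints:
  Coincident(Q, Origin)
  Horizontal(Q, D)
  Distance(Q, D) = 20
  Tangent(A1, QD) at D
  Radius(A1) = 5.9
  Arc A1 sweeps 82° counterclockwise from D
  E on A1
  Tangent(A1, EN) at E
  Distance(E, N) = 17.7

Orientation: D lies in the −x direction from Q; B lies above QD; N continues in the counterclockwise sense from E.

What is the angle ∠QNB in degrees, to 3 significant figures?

53.8°

Q is at the origin; QD is horizontal with |QD| = 20.0 and D on the −x side, so D = (-20.0, 0.00). A1 meets QD tangentially, so BD is at right angles to QD, so B = D + (0, 5.9) = (-20.0, 5.90). On A1, D sits at bearing -90° from B; an 82° counterclockwise sweep puts E at bearing -8°, so E = B + 5.9·(cos -8°, sin -8°) = (-14.2, 5.08). Tangency of A1 to EN means the radius BE is perpendicular to EN, so EN runs along (−sin -8°, cos -8°); with |EN| = 17.7, N = (-11.7, 22.6). Then cos ∠QNB = NQ·NB / (|NQ||NB|), giving 53.8°.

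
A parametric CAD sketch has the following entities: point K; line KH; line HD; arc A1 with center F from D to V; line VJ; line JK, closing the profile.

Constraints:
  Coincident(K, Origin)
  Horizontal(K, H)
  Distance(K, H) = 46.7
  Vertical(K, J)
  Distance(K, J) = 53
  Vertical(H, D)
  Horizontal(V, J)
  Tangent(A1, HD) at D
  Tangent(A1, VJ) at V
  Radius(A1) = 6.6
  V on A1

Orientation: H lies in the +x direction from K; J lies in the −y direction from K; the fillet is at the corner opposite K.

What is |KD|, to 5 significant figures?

65.832

K is at the origin; K and H share the same y with |KH| = 46.7 and H on the +x side, so H = (46.700, 0.0000). K and J share the same x with |KJ| = 53.0 and J on the −y side, so J = (0.0000, -53.000). The virtual corner opposite K is at (46.700, -53.000). Since A1 is tangent to HD there, FD ⟂ HD and tangency of A1 to VJ means the radius FV is perpendicular to VJ, with radius 6.6, so the center F sits 6.6 in from both sides at F = (40.100, -46.400). That places the tangent points at D = (46.700, -46.400) on HD and V = (40.100, -53.000) on VJ. Then |KD| = |D − K| = 65.832.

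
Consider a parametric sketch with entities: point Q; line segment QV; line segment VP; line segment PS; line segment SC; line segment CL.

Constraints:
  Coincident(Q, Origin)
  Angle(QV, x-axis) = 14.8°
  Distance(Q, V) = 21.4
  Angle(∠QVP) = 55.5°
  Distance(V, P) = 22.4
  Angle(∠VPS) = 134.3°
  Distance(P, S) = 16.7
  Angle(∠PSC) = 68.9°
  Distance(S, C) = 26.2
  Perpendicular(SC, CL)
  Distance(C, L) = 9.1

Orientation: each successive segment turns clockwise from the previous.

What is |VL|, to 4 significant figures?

15.31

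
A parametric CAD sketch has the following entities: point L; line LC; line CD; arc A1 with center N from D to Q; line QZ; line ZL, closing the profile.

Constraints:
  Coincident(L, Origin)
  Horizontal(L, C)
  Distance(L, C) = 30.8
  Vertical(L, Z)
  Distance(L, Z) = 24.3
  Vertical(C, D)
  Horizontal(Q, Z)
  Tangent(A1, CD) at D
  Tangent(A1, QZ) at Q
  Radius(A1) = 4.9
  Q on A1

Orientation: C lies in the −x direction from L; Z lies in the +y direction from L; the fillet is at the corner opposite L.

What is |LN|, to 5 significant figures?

32.360

L is at the origin; LC is horizontal with |LC| = 30.8 and C on the −x side, so C = (-30.800, 0.0000). LZ is vertical with |LZ| = 24.3 and Z on the +y side, so Z = (0.0000, 24.300). The virtual corner opposite L is at (-30.800, 24.300). Since A1 is tangent to CD there, ND ⟂ CD and tangency of A1 to QZ means the radius NQ is perpendicular to QZ, with radius 4.9, so the center N sits 4.9 in from both sides at N = (-25.900, 19.400). Then |LN| = |N − L| = 32.360.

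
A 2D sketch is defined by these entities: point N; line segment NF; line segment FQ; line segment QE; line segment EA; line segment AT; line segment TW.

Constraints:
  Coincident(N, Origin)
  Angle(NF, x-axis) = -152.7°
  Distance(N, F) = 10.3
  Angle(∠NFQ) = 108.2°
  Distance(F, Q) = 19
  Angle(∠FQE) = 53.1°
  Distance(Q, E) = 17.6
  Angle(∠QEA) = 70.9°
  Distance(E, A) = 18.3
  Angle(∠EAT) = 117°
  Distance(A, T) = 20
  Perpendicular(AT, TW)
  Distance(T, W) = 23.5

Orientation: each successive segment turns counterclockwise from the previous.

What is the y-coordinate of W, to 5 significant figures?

-33.953

N is at the origin; NF runs at -152.7° with length 10.3, so F = (-9.1528, -4.7241). ∠NFQ = 108.2° gives FQ at -80.900° from the x-axis; with |FQ| = 19.0, Q = (-6.1478, -23.485). ∠FQE = 53.1° gives QE at 46.000° from the x-axis; with |QE| = 17.6, E = (6.0782, -10.825). ∠QEA = 70.9° gives EA at 155.10° from the x-axis; with |EA| = 18.3, A = (-10.521, -3.1196). ∠EAT = 117.0° gives AT at -141.90° from the x-axis; with |AT| = 20.0, T = (-26.259, -15.460). The perpendicularity gives TW at right angles to AT, so TW runs at -51.900°; with |TW| = 23.5, W = (-11.759, -33.953). So W.y = -33.953.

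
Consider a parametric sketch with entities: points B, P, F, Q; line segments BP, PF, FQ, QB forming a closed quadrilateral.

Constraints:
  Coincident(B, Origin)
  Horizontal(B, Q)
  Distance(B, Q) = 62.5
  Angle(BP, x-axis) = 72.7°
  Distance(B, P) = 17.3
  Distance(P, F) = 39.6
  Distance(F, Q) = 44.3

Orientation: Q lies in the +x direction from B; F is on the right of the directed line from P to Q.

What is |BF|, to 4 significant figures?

29.51

Checks: |PF| = 39.60 ✓; |FQ| = 44.30 ✓.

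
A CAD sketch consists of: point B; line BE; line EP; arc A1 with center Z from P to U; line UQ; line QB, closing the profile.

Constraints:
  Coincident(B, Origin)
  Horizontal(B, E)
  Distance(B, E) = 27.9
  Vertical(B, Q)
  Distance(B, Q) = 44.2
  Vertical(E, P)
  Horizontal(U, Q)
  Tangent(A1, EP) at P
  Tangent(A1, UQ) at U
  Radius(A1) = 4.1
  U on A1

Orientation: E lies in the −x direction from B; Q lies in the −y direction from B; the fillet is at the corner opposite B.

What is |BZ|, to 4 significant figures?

46.63

BQ is vertical with |BQ| = 44.2 and Q on the −y side, so Q = (0.000, -44.20). The virtual corner opposite B is at (-27.90, -44.20). Tangency of A1 to EP means the radius ZP is perpendicular to EP and since A1 is tangent to UQ there, ZU ⟂ UQ, with radius 4.1, so the center Z sits 4.1 in from both sides at Z = (-23.80, -40.10). Then |BZ| = |Z − B| = 46.63.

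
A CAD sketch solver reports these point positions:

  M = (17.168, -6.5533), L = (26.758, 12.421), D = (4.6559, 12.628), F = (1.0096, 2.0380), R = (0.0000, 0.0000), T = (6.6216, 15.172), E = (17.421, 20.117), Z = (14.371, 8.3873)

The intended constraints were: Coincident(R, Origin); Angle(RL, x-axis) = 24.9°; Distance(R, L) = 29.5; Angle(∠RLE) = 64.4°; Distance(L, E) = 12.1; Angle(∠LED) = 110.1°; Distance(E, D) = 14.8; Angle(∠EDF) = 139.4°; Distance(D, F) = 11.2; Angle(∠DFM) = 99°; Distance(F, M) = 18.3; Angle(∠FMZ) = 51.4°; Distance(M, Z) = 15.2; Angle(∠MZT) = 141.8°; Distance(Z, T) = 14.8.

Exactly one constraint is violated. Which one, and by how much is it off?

Distance(Z, T) = 14.8 — off by 4.50.

R = (0.00, 0.00) ✓; RL at 24.90° ✓; |RL| = 29.50 ✓; ∠RLE = 64.40° ✓; |LE| = 12.10 ✓; ∠LED = 110.1° ✓; |ED| = 14.80 ✓; ∠EDF = 139.4° ✓; |DF| = 11.20 ✓; ∠DFM = 99.00° ✓; |FM| = 18.30 ✓; ∠FMZ = 51.40° ✓; |MZ| = 15.20 ✓; ∠MZT = 141.8° ✓; |ZT| = 10.30 ✗.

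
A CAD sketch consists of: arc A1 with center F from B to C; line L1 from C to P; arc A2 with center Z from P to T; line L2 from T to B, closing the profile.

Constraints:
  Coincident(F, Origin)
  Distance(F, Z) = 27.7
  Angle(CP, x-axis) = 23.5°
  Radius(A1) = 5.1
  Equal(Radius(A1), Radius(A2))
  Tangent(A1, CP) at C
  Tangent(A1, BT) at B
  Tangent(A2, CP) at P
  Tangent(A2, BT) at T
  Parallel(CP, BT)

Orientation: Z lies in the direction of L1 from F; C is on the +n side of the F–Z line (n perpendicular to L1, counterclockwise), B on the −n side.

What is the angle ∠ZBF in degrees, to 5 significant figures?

79.568°

The slot axis is L1's direction at 23.5°, so u = (cos 23.5°, sin 23.5°) = (0.91706, 0.39875) and n = (−sin 23.5°, cos 23.5°) = (-0.39875, 0.91706). F is at the origin and Z lies 27.7 along u from F, so Z = 27.7·u = (25.403, 11.045). Tangency of A1 to both parallel lines with radius 5.1 puts C and B at F ± 5.1·n: C = (-2.0336, 4.6770), B = (2.0336, -4.6770). Then cos ∠ZBF = BZ·BF / (|BZ||BF|), giving 79.568°.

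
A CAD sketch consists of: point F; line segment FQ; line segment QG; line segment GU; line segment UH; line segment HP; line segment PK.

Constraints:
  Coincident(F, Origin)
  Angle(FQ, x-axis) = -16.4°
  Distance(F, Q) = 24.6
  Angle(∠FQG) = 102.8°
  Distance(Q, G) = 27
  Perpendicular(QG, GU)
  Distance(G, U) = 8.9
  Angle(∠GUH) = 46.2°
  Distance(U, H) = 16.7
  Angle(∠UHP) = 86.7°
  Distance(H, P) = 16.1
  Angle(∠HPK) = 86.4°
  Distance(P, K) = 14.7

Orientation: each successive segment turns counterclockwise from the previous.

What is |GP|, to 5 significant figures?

13.621

F is at the origin; FQ runs at -16.4° with length 24.6, so Q = (23.599, -6.9456). ∠FQG = 102.8° gives QG at 60.800° from the x-axis; with |QG| = 27.0, G = (36.771, 16.623). QG ⟂ GU, so GU runs at 150.80°; with |GU| = 8.9, U = (29.002, 20.965). ∠GUH = 46.2° gives UH at -75.400° from the x-axis; with |UH| = 16.7, H = (33.212, 4.8045). ∠UHP = 86.7° gives HP at 17.900° from the x-axis; with |HP| = 16.1, P = (48.533, 9.7529). Then |GP| = |P − G| = 13.621.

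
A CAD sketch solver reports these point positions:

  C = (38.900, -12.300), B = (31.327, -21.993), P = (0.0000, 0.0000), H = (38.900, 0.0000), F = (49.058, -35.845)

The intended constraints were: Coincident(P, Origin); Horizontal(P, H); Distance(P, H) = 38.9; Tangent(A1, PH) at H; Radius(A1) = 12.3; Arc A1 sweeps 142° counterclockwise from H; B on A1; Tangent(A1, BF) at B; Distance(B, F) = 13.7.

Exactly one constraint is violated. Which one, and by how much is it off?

Distance(B, F) = 13.7 — off by 8.80.

P = (0.00, 0.00) ✓; P.y = 0.00, H.y = 0.00 ✓; |PH| = 38.90 ✓; ∠(CH, HP) = 90.00° ✓; |CH| = 12.30 ✓; bearing(C→B) − bearing(C→H) = 142.0° ✓; |CB| = 12.30 ✓; ∠(CB, BF) = 90.00° ✓; |BF| = 22.50 ✗.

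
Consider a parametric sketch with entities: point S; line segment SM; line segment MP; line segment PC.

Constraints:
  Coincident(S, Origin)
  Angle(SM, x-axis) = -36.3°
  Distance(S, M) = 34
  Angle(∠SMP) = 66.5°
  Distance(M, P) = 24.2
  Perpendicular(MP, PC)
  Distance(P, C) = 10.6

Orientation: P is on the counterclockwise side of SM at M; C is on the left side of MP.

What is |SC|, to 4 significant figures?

23.17

∠SMP = 66.5°, so MP runs at -36.3° + (180° − 66.5°) = 77.20° from the x-axis; with |MP| = 24.2, P = M + 24.2·(cos 77.20°, sin 77.20°) = (32.76, 3.470). The perpendicularity gives PC at right angles to MP; with |PC| = 10.6 on the left of MP, C = P + 10.6·(-0.9751, 0.2215) = (22.43, 5.819). Then |SC| = |C − S| = 23.17.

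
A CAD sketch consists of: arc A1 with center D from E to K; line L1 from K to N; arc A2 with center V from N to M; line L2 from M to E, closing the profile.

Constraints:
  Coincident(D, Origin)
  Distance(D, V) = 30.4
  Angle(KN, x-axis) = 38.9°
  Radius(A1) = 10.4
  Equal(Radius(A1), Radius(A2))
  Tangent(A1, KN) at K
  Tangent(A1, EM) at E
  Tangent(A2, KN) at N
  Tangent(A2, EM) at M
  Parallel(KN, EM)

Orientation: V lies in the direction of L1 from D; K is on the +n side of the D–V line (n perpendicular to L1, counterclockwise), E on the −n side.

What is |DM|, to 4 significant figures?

32.13

Tangency of A1 to both parallel lines with radius 10.4 puts K and E at D ± 10.4·n: K = (-6.531, 8.094), E = (6.531, -8.094). Equal radii place N and M the same way about V: N = V + 10.4·n = (17.13, 27.18), M = V − 10.4·n = (30.19, 11.00). Then |DM| = |M − D| = 32.13.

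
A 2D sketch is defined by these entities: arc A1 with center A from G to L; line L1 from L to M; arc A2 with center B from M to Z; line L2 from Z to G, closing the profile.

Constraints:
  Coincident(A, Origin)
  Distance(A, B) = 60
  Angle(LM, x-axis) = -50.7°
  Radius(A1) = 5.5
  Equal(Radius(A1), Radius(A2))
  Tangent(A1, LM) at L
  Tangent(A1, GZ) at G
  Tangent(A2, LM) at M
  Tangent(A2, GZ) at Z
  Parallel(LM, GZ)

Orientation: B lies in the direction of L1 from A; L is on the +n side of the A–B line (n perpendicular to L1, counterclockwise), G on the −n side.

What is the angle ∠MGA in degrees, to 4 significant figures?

79.61°

The slot axis is L1's direction at -50.7°, so u = (cos -50.7°, sin -50.7°) = (0.6334, -0.7738) and n = (−sin -50.7°, cos -50.7°) = (0.7738, 0.6334). A is at the origin and B lies 60.0 along u from A, so B = 60.0·u = (38.00, -46.43). Tangency of A1 to both parallel lines with radius 5.5 puts L and G at A ± 5.5·n: L = (4.256, 3.484), G = (-4.256, -3.484). Equal radii place M and Z the same way about B: M = B + 5.5·n = (42.26, -42.95), Z = B − 5.5·n = (33.75, -49.91). Then cos ∠MGA = GM·GA / (|GM||GA|), giving 79.61°.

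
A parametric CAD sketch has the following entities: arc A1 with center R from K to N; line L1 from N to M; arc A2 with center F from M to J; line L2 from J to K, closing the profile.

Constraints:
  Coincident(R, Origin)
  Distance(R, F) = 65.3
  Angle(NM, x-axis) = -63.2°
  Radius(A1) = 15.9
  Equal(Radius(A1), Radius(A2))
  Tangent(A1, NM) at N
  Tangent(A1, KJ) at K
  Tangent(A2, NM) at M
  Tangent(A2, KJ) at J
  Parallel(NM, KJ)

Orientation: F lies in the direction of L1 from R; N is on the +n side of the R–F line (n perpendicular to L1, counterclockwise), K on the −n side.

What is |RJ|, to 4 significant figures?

67.21

The slot axis is L1's direction at -63.2°, so u = (cos -63.2°, sin -63.2°) = (0.4509, -0.8926) and n = (−sin -63.2°, cos -63.2°) = (0.8926, 0.4509). R is at the origin and F lies 65.3 along u from R, so F = 65.3·u = (29.44, -58.29). Tangency of A1 to both parallel lines with radius 15.9 puts N and K at R ± 15.9·n: N = (14.19, 7.169), K = (-14.19, -7.169). Equal radii place M and J the same way about F: M = F + 15.9·n = (43.63, -51.12), J = F − 15.9·n = (15.25, -65.45). Then |RJ| = |J − R| = 67.21.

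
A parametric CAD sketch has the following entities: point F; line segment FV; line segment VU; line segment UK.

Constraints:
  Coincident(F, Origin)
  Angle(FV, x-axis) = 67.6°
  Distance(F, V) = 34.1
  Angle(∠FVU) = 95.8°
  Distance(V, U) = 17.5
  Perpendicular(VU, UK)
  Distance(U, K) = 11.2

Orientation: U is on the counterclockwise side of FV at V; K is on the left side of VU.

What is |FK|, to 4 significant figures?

30.91

F is at the origin; FV runs at 67.6° with length 34.1, so V = 34.1·(cos 67.6°, sin 67.6°) = (12.99, 31.53). ∠FVU = 95.8°, so VU runs at 67.6° + (180° − 95.8°) = 151.8° from the x-axis; with |VU| = 17.5, U = V + 17.5·(cos 151.8°, sin 151.8°) = (-2.428, 39.80). VU is perpendicular to UK; with |UK| = 11.2 on the left of VU, K = U + 11.2·(-0.4726, -0.8813) = (-7.721, 29.93). Then |FK| = |K − F| = 30.91.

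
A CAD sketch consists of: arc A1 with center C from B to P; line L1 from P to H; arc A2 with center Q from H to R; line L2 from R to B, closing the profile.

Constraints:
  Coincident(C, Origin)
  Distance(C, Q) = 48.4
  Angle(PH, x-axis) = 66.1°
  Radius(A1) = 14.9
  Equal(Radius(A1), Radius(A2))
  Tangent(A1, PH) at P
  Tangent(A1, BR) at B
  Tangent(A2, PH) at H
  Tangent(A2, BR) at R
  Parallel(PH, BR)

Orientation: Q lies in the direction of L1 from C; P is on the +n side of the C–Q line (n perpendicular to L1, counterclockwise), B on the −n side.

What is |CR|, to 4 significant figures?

50.64

Tangency of A1 to both parallel lines with radius 14.9 puts P and B at C ± 14.9·n: P = (-13.62, 6.037), B = (13.62, -6.037). Equal radii place H and R the same way about Q: H = Q + 14.9·n = (5.986, 50.29), R = Q − 14.9·n = (33.23, 38.21). Then |CR| = |R − C| = 50.64.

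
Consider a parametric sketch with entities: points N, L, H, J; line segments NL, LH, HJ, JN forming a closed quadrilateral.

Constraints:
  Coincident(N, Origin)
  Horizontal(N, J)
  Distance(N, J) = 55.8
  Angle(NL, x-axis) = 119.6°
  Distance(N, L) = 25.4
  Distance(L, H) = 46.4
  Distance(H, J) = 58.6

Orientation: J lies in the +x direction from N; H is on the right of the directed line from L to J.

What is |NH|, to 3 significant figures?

22.2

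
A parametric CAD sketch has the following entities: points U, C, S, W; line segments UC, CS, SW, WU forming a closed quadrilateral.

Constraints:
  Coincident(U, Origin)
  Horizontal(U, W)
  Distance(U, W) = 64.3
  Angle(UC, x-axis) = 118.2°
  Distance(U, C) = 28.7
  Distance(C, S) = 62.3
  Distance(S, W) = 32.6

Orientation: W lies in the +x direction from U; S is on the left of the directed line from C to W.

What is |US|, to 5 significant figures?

56.433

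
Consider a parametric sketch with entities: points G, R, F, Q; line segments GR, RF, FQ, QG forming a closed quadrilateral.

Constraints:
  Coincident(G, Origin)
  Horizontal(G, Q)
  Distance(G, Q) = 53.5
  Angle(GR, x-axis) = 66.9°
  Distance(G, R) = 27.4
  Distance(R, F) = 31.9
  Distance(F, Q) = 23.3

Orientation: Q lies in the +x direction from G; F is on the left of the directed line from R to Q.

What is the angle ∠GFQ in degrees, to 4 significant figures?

92.98°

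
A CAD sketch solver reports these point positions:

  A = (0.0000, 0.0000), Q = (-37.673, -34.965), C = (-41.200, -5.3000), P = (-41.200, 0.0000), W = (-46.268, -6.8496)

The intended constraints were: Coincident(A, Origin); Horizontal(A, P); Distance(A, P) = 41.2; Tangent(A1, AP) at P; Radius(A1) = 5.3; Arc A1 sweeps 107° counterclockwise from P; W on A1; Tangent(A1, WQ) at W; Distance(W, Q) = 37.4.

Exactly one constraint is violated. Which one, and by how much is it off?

Distance(W, Q) = 37.4 — off by 8.00.

A = (0.00, 0.00) ✓; A.y = 0.00, P.y = 0.00 ✓; |AP| = 41.20 ✓; ∠(CP, PA) = 90.00° ✓; |CP| = 5.300 ✓; bearing(C→W) − bearing(C→P) = 107.0° ✓; |CW| = 5.300 ✓; ∠(CW, WQ) = 90.00° ✓; |WQ| = 29.40 ✗.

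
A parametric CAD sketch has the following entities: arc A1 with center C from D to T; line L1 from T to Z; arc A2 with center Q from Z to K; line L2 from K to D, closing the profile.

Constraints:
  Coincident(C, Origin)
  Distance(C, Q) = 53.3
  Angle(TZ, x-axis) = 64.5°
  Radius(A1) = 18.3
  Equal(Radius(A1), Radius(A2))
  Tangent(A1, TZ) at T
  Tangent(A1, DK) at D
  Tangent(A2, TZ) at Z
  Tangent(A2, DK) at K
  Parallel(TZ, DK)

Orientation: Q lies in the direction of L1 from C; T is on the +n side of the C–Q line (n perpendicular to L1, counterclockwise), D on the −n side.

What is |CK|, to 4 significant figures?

56.35

Tangency of A1 to both parallel lines with radius 18.3 puts T and D at C ± 18.3·n: T = (-16.52, 7.878), D = (16.52, -7.878). Equal radii place Z and K the same way about Q: Z = Q + 18.3·n = (6.429, 55.99), K = Q − 18.3·n = (39.46, 40.23). Then |CK| = |K − C| = 56.35.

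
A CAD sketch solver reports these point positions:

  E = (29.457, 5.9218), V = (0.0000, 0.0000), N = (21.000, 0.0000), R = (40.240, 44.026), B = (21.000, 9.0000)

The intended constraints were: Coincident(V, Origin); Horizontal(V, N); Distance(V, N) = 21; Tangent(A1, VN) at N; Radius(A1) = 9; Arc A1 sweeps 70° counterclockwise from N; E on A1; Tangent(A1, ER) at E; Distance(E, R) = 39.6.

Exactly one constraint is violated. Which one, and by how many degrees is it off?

Tangent(A1, ER) at E — off by 4.20°.

V = (0.00, 0.00) ✓; V.y = 0.00, N.y = 0.00 ✓; |VN| = 21.00 ✓; ∠(BN, NV) = 90.00° ✓; |BN| = 9.000 ✓; bearing(B→E) − bearing(B→N) = 70.00° ✓; |BE| = 9.000 ✓; ∠(BE, ER) = 85.80° ✗; |ER| = 39.60 ✓.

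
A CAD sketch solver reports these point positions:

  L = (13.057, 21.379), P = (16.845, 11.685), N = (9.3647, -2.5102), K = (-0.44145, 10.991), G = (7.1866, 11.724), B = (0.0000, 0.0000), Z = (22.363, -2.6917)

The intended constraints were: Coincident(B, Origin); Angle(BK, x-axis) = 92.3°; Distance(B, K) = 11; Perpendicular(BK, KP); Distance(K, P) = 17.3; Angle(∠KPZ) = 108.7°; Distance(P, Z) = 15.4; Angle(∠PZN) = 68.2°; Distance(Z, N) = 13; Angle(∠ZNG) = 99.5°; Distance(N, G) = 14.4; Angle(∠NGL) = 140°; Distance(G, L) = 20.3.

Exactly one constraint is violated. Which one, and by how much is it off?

Distance(G, L) = 20.3 — off by 9.00.

B = (0.00, 0.00) ✓; BK at 92.30° ✓; |BK| = 11.00 ✓; ∠(BK, KP) = 90.00° ✓; |KP| = 17.30 ✓; ∠KPZ = 108.7° ✓; |PZ| = 15.40 ✓; ∠PZN = 68.20° ✓; |ZN| = 13.00 ✓; ∠ZNG = 99.50° ✓; |NG| = 14.40 ✓; ∠NGL = 140.0° ✓; |GL| = 11.30 ✗.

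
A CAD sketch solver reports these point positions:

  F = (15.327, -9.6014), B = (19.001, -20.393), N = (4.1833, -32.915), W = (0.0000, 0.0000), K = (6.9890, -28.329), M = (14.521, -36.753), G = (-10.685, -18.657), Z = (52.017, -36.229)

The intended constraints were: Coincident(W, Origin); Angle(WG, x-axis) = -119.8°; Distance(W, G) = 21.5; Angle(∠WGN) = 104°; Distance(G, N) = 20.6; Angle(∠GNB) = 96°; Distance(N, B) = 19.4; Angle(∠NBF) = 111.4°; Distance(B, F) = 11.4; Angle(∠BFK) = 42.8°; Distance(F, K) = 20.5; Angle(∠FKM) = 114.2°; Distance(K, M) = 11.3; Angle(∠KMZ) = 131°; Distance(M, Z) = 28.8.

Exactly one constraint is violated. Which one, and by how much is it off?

Distance(M, Z) = 28.8 — off by 8.70.

W = (0.00, 0.00) ✓; WG at -119.8° ✓; |WG| = 21.50 ✓; ∠WGN = 104.0° ✓; |GN| = 20.60 ✓; ∠GNB = 96.00° ✓; |NB| = 19.40 ✓; ∠NBF = 111.4° ✓; |BF| = 11.40 ✓; ∠BFK = 42.80° ✓; |FK| = 20.50 ✓; ∠FKM = 114.2° ✓; |KM| = 11.30 ✓; ∠KMZ = 131.0° ✓; |MZ| = 37.50 ✗.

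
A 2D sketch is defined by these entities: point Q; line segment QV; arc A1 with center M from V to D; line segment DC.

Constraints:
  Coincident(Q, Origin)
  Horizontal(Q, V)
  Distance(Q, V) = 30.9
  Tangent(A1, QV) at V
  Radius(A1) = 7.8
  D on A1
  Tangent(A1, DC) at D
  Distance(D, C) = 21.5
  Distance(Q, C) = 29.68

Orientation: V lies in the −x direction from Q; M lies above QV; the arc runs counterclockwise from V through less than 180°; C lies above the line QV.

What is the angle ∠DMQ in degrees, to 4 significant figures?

6.884°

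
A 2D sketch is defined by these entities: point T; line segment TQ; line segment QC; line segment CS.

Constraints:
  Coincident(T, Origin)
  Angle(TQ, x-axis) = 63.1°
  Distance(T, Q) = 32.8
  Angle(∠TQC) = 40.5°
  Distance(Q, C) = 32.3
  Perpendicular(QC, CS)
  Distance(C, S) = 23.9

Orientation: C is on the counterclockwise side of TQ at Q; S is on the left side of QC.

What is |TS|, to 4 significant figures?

7.804

T is at the origin; TQ runs at 63.1° with length 32.8, so Q = 32.8·(cos 63.1°, sin 63.1°) = (14.84, 29.25). ∠TQC = 40.5°, so QC runs at 63.1° + (180° − 40.5°) = 202.6° from the x-axis; with |QC| = 32.3, C = Q + 32.3·(cos 202.6°, sin 202.6°) = (-14.98, 16.84). The perpendicularity gives CS at right angles to QC; with |CS| = 23.9 on the left of QC, S = C + 23.9·(0.3843, -0.9232) = (-5.795, -5.227). Then |TS| = |S − T| = 7.804.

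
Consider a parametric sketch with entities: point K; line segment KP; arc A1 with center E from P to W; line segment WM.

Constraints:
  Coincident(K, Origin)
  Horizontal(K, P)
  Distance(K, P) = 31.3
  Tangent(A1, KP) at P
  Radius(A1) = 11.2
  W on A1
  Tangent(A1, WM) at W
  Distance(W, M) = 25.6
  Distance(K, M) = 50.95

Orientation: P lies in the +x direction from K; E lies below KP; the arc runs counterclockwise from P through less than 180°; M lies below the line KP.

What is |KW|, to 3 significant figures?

26.7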